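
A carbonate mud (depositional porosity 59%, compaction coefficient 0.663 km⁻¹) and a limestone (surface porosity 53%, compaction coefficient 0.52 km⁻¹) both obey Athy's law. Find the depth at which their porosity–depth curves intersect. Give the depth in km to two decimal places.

0.75 km

Set φ₀ₐ e^(−cₐz) = φ₀ᵦ e^(−cᵦz) ⇒ ln(φ₀ₐ/φ₀ᵦ) = (cₐ − cᵦ)·z
z = ln(0.59/0.53) / (0.663 − 0.52) = 0.1072 / 0.143 = 0.750 km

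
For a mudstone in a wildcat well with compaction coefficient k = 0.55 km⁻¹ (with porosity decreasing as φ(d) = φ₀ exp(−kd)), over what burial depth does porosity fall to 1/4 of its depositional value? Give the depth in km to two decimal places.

2.52 km

φ/φ₀ = 1/4 ⇒ exp(−k·d) = 1/4 ⇒ d = ln(4) / k
d = 1.3863 / 0.55 = 2.521 km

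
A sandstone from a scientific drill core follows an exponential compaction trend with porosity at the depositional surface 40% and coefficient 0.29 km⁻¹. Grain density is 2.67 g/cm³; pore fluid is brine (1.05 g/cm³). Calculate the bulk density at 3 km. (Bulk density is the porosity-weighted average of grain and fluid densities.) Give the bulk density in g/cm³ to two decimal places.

2.40 g/cm³

Porosity at depth: φ = 0.4·exp(−0.29×3) = 0.4×0.4190 = 0.1676
Bulk density: ρ_b = (1−φ)ρ_g + φ·ρ_f = 0.8324×2.67 + 0.1676×1.05
       = 2.223 + 0.176 = 2.399 g/cm³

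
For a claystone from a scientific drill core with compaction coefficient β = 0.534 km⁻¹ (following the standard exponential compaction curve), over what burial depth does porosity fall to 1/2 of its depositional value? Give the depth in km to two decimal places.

1.30 km

φ/φ₀ = 1/2 ⇒ exp(−β·Z) = 1/2 ⇒ Z = ln(2) / β
Z = 0.6931 / 0.534 = 1.298 km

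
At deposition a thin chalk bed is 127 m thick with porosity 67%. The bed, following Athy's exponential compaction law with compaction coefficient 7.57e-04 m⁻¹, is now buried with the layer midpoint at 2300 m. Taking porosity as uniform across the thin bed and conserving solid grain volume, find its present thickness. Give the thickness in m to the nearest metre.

47 m

Working in km (1 km = 1000 m; c in km⁻¹ = c in m⁻¹ × 1000):
Porosity at 2.3 km: n = 0.67·exp(−0.757×2.3) = 0.1175
Solid-volume conservation: h(1−n) = h₀(1−n₀) ⇒ h = h₀·(1−n₀)/(1−n)
h = 0.127 × (1 − 0.67)/(1 − 0.1175) = 0.127 × 0.3739 = 0.0475 km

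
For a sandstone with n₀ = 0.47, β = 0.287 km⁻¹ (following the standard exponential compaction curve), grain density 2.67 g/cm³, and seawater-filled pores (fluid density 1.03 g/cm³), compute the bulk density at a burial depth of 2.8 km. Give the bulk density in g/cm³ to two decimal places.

Porosity at depth: n = 0.47·exp(−0.287×2.8) = 0.47×0.4477 = 0.2104
Bulk density: ρ_b = (1−n)ρ_g + n·ρ_f = 0.7896×2.67 + 0.2104×1.03
       = 2.108 + 0.217 = 2.325 g/cm³

2.32 g/cm³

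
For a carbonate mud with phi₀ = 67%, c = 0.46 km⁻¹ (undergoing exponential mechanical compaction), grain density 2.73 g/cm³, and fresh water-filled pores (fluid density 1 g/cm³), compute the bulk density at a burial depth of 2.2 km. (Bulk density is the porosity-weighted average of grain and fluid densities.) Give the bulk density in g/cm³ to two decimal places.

2.31 g/cm³

Porosity at depth: phi = 0.67·exp(−0.46×2.2) = 0.67×0.3635 = 0.2435
Bulk density: ρ_b = (1−phi)ρ_g + phi·ρ_f = 0.7565×2.73 + 0.2435×1
       = 2.065 + 0.244 = 2.309 g/cm³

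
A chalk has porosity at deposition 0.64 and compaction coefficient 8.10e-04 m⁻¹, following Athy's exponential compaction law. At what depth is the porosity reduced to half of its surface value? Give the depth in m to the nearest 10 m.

860 m

Working in km (1 km = 1000 m; β in km⁻¹ = β in m⁻¹ × 1000):
φ/φ₀ = 1/2 ⇒ exp(−β·d) = 1/2 ⇒ d = ln(2) / β
d = 0.6931 / 0.81 = 0.856 km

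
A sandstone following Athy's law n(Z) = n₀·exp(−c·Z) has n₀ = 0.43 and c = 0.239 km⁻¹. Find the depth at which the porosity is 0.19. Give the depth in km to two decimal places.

3.42 km

Invert Athy's law: Z = ln(n₀/n) / c
Z = ln(0.43/0.19) / 0.239 = ln(2.263) / 0.239 = 0.8168 / 0.239 = 3.417 km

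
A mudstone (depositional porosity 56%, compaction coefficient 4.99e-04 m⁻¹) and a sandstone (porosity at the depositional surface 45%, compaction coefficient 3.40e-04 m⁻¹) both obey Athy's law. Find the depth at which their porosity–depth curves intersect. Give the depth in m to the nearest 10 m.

Working in km (1 km = 1000 m; β in km⁻¹ = β in m⁻¹ × 1000):
Set n₀ₐ e^(−βₐz) = n₀ᵦ e^(−βᵦz) ⇒ ln(n₀ₐ/n₀ᵦ) = (βₐ − βᵦ)·z
z = ln(0.56/0.45) / (0.499 − 0.34) = 0.2187 / 0.159 = 1.375 km

1380 m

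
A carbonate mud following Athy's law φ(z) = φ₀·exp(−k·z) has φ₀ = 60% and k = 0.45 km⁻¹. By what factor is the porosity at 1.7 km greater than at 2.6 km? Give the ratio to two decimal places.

φ(z₁)/φ(z₂) = e^(−k·z₁)/e^(−k·z₂) = e^{k(z₂−z₁)}
= exp(0.45 × 0.9) = exp(0.405) = 1.4993

1.50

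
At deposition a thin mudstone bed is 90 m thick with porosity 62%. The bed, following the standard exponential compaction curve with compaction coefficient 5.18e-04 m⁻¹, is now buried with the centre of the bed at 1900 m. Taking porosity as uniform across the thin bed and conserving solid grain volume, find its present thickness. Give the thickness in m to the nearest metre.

45 m

Working in km (1 km = 1000 m; β in km⁻¹ = β in m⁻¹ × 1000):
Porosity at 1.9 km: φ = 0.62·exp(−0.518×1.9) = 0.2317
Solid-volume conservation: h(1−φ) = h₀(1−φ₀) ⇒ h = h₀·(1−φ₀)/(1−φ)
h = 0.09 × (1 − 0.62)/(1 − 0.2317) = 0.09 × 0.4946 = 0.0445 km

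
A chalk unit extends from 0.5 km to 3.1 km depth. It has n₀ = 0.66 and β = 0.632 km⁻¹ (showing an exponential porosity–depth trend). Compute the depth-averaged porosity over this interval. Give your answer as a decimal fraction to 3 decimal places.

⟨n⟩ = (1/(d₂−d₁)) ∫ n₀ e^(−βd) dd = n₀·(e^(−β·d₁) − e^(−β·d₂)) / (β·(d₂−d₁))
e^(−0.632×0.5) = 0.7291; e^(−0.632×3.1) = 0.1410
⟨n⟩ = 0.66 × (0.7291 − 0.1410) / (0.632 × 2.6) = 0.66 × 0.3579 = 0.2362

0.236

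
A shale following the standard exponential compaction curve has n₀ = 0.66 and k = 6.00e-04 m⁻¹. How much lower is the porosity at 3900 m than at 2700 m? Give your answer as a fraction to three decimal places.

0.067

Working in km (1 km = 1000 m; k in km⁻¹ = k in m⁻¹ × 1000):
n(2.7) = 0.66·e^(−0.6×2.7) = 0.1306
n(3.9) = 0.66·e^(−0.6×3.9) = 0.0636
Δn = 0.1306 − 0.0636 = 0.0670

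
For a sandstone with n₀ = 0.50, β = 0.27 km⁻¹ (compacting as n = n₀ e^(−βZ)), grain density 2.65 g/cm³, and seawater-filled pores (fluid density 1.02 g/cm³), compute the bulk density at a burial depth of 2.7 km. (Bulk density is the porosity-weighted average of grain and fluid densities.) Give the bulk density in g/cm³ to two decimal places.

Porosity at depth: n = 0.5·exp(−0.27×2.7) = 0.5×0.4824 = 0.2412
Bulk density: ρ_b = (1−n)ρ_g + n·ρ_f = 0.7588×2.65 + 0.2412×1.02
       = 2.011 + 0.246 = 2.257 g/cm³

2.26 g/cm³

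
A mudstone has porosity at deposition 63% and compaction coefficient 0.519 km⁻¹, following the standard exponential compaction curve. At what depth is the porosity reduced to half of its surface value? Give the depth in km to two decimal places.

n/n₀ = 1/2 ⇒ exp(−β·z) = 1/2 ⇒ z = ln(2) / β
z = 0.6931 / 0.519 = 1.336 km

1.34 km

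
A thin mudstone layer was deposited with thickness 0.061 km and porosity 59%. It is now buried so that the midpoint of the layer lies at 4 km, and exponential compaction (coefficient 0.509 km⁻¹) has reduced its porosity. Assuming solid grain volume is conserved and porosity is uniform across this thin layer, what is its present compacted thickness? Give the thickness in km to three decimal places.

0.027 km

Porosity at 4 km: phi = 0.59·exp(−0.509×4) = 0.0770
Solid-volume conservation: h(1−phi) = h₀(1−phi₀) ⇒ h = h₀·(1−phi₀)/(1−phi)
h = 0.061 × (1 − 0.59)/(1 − 0.0770) = 0.061 × 0.4442 = 0.0271 km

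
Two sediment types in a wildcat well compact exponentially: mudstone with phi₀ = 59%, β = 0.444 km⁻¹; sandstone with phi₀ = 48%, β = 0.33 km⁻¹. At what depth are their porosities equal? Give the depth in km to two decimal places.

Set phi₀ₐ e^(−βₐd) = phi₀ᵦ e^(−βᵦd) ⇒ ln(phi₀ₐ/phi₀ᵦ) = (βₐ − βᵦ)·d
d = ln(0.59/0.48) / (0.444 − 0.33) = 0.2063 / 0.114 = 1.810 km

1.81 km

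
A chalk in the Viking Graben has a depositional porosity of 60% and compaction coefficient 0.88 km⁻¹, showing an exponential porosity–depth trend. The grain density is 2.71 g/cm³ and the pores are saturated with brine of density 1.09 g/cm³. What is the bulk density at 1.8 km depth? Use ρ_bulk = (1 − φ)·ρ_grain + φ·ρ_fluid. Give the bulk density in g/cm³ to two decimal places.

Porosity at depth: n = 0.6·exp(−0.88×1.8) = 0.6×0.2052 = 0.1231
Bulk density: ρ_b = (1−n)ρ_g + n·ρ_f = 0.8769×2.71 + 0.1231×1.09
       = 2.376 + 0.134 = 2.511 g/cm³

2.51 g/cm³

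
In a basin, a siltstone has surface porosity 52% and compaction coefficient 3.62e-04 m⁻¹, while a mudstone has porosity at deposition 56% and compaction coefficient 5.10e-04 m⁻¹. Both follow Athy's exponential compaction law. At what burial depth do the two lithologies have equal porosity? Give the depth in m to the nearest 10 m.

500 m

Working in km (1 km = 1000 m; β in km⁻¹ = β in m⁻¹ × 1000):
Set φ₀ₐ e^(−βₐz) = φ₀ᵦ e^(−βᵦz) ⇒ ln(φ₀ₐ/φ₀ᵦ) = (βₐ − βᵦ)·z
z = ln(0.52/0.56) / (0.362 − 0.51) = -0.0741 / -0.148 = 0.501 km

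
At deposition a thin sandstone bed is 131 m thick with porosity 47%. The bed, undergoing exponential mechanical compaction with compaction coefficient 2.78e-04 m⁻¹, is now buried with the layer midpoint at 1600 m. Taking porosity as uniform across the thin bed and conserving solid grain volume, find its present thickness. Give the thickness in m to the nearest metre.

99 m

Working in km (1 km = 1000 m; k in km⁻¹ = k in m⁻¹ × 1000):
Porosity at 1.6 km: phi = 0.47·exp(−0.278×1.6) = 0.3012
Solid-volume conservation: h(1−phi) = h₀(1−phi₀) ⇒ h = h₀·(1−phi₀)/(1−phi)
h = 0.131 × (1 − 0.47)/(1 − 0.3012) = 0.131 × 0.7585 = 0.0994 km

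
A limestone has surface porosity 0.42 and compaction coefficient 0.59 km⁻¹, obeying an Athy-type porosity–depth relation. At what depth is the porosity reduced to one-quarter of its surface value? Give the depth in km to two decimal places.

n/n₀ = 1/4 ⇒ exp(−β·Z) = 1/4 ⇒ Z = ln(4) / β
Z = 1.3863 / 0.59 = 2.350 km

2.35 km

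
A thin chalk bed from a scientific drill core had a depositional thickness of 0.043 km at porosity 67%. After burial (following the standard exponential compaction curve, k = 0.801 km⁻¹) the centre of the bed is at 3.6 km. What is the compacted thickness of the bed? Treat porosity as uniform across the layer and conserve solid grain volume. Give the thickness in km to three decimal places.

Porosity at 3.6 km: n = 0.67·exp(−0.801×3.6) = 0.0375
Solid-volume conservation: h(1−n) = h₀(1−n₀) ⇒ h = h₀·(1−n₀)/(1−n)
h = 0.043 × (1 − 0.67)/(1 − 0.0375) = 0.043 × 0.3428 = 0.0147 km

0.015 km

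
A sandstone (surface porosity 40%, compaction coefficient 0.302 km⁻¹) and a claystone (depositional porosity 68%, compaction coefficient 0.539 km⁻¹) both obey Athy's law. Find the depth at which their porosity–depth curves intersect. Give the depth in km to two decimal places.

2.24 km

Set n₀ₐ e^(−cₐz) = n₀ᵦ e^(−cᵦz) ⇒ ln(n₀ₐ/n₀ᵦ) = (cₐ − cᵦ)·z
z = ln(0.4/0.68) / (0.302 − 0.539) = -0.5306 / -0.237 = 2.239 km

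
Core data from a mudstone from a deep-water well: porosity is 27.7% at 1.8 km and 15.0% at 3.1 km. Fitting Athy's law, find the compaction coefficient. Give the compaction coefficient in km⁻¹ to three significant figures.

0.472 km⁻¹

Athy: n(d) = n₀ e^(−kd) ⇒ n₁/n₂ = e^{k(d₂−d₁)} ⇒ k = ln(n₁/n₂)/(d₂−d₁)
k = ln(0.277/0.15) / (3.1 − 1.8) = ln(1.847) / 1.3 = 0.6134 / 1.3 = 0.4718 km⁻¹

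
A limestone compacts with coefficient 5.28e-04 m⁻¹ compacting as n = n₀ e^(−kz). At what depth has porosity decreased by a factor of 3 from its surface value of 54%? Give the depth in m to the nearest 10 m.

Working in km (1 km = 1000 m; k in km⁻¹ = k in m⁻¹ × 1000):
n/n₀ = 1/3 ⇒ exp(−k·z) = 1/3 ⇒ z = ln(3) / k
z = 1.0986 / 0.528 = 2.081 km

2080 m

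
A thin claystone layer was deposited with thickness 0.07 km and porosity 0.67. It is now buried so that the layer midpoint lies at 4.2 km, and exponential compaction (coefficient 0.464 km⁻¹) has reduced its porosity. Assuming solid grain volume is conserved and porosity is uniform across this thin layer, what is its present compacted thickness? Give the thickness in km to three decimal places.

0.026 km

Porosity at 4.2 km: φ = 0.67·exp(−0.464×4.2) = 0.0954
Solid-volume conservation: h(1−φ) = h₀(1−φ₀) ⇒ h = h₀·(1−φ₀)/(1−φ)
h = 0.07 × (1 − 0.67)/(1 − 0.0954) = 0.07 × 0.3648 = 0.0255 km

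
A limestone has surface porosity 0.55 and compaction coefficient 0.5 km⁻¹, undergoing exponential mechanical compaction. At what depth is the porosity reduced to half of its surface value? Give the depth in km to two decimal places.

phi/phi₀ = 1/2 ⇒ exp(−c·d) = 1/2 ⇒ d = ln(2) / c
d = 0.6931 / 0.5 = 1.386 km

1.39 km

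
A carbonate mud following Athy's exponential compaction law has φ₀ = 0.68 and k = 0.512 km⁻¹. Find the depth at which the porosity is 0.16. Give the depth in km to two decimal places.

Invert Athy's law: Z = ln(φ₀/φ) / k
Z = ln(0.68/0.16) / 0.512 = ln(4.25) / 0.512 = 1.4469 / 0.512 = 2.826 km

2.83 km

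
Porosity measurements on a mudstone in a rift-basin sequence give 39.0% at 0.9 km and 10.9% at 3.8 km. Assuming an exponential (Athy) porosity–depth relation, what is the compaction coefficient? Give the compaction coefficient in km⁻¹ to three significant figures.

0.440 km⁻¹

Athy: phi(d) = phi₀ e^(−cd) ⇒ phi₁/phi₂ = e^{c(d₂−d₁)} ⇒ c = ln(phi₁/phi₂)/(d₂−d₁)
c = ln(0.39/0.109) / (3.8 − 0.9) = ln(3.578) / 2.9 = 1.2748 / 2.9 = 0.4396 km⁻¹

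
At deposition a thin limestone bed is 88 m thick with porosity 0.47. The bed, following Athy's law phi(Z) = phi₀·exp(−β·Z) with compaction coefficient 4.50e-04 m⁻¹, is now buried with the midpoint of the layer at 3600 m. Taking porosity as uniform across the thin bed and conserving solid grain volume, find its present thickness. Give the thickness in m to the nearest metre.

Working in km (1 km = 1000 m; β in km⁻¹ = β in m⁻¹ × 1000):
Porosity at 3.6 km: phi = 0.47·exp(−0.45×3.6) = 0.0930
Solid-volume conservation: h(1−phi) = h₀(1−phi₀) ⇒ h = h₀·(1−phi₀)/(1−phi)
h = 0.088 × (1 − 0.47)/(1 − 0.0930) = 0.088 × 0.5844 = 0.0514 km

51 m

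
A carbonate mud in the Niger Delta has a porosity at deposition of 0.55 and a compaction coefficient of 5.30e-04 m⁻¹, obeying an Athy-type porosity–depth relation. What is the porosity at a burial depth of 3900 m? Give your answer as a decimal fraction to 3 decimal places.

0.070

Working in km (1 km = 1000 m; c in km⁻¹ = c in m⁻¹ × 1000):
φ = φ₀·exp(−c·z) = 0.55 × exp(−0.53 × 3.9) = 0.55 × exp(−2.067)
  = 0.55 × 0.1266 = 0.0696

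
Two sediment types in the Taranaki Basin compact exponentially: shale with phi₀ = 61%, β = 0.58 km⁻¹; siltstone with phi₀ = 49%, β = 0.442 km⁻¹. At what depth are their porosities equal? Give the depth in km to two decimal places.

1.59 km

Set phi₀ₐ e^(−βₐz) = phi₀ᵦ e^(−βᵦz) ⇒ ln(phi₀ₐ/phi₀ᵦ) = (βₐ − βᵦ)·z
z = ln(0.61/0.49) / (0.58 − 0.442) = 0.2191 / 0.138 = 1.587 km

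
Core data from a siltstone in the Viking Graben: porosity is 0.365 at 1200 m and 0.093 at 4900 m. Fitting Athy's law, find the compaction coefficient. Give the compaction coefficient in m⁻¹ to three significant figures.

Working in km (1 km = 1000 m; k in km⁻¹ = k in m⁻¹ × 1000):
Athy: n(z) = n₀ e^(−kz) ⇒ n₁/n₂ = e^{k(z₂−z₁)} ⇒ k = ln(n₁/n₂)/(z₂−z₁)
k = ln(0.365/0.093) / (4.9 − 1.2) = ln(3.925) / 3.7 = 1.3673 / 3.7 = 0.3695 km⁻¹

0.000370 m⁻¹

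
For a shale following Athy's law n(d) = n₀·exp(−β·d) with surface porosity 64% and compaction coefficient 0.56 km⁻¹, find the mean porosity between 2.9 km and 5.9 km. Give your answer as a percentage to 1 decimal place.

⟨n⟩ = (1/(d₂−d₁)) ∫ n₀ e^(−βd) dd = n₀·(e^(−β·d₁) − e^(−β·d₂)) / (β·(d₂−d₁))
e^(−0.56×2.9) = 0.1971; e^(−0.56×5.9) = 0.0367
⟨n⟩ = 0.64 × (0.1971 − 0.0367) / (0.56 × 3) = 0.64 × 0.0955 = 0.0611

6.1%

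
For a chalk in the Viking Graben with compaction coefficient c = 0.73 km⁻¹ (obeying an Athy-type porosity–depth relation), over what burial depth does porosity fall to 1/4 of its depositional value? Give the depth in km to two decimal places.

n/n₀ = 1/4 ⇒ exp(−c·z) = 1/4 ⇒ z = ln(4) / c
z = 1.3863 / 0.73 = 1.899 km

1.90 km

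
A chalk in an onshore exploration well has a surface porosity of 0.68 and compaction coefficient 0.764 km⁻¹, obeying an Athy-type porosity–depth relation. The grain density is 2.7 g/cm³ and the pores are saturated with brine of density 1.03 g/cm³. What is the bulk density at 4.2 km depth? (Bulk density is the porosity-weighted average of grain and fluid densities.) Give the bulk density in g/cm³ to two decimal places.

2.65 g/cm³

Porosity at depth: phi = 0.68·exp(−0.764×4.2) = 0.68×0.0404 = 0.0275
Bulk density: ρ_b = (1−phi)ρ_g + phi·ρ_f = 0.9725×2.7 + 0.0275×1.03
       = 2.626 + 0.028 = 2.654 g/cm³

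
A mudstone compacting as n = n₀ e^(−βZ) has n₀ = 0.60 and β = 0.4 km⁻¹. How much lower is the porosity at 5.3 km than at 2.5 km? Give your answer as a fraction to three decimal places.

0.149

n(2.5) = 0.6·e^(−0.4×2.5) = 0.2207
n(5.3) = 0.6·e^(−0.4×5.3) = 0.0720
Δn = 0.2207 − 0.0720 = 0.1487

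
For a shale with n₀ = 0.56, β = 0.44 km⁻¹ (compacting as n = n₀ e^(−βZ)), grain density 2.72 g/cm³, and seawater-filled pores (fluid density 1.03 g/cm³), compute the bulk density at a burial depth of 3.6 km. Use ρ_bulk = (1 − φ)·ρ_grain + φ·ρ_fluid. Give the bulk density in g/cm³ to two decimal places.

Porosity at depth: n = 0.56·exp(−0.44×3.6) = 0.56×0.2052 = 0.1149
Bulk density: ρ_b = (1−n)ρ_g + n·ρ_f = 0.8851×2.72 + 0.1149×1.03
       = 2.408 + 0.118 = 2.526 g/cm³

2.53 g/cm³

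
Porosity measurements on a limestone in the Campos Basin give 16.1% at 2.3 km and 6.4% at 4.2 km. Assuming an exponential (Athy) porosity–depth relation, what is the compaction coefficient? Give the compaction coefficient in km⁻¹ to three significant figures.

0.486 km⁻¹

Athy: φ(Z) = φ₀ e^(−kZ) ⇒ φ₁/φ₂ = e^{k(Z₂−Z₁)} ⇒ k = ln(φ₁/φ₂)/(Z₂−Z₁)
k = ln(0.161/0.064) / (4.2 − 2.3) = ln(2.516) / 1.9 = 0.9225 / 1.9 = 0.4855 km⁻¹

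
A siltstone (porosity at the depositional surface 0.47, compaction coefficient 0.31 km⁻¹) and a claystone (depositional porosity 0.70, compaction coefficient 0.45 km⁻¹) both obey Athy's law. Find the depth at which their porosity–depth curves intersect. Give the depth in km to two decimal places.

2.85 km

Set phi₀ₐ e^(−kₐZ) = phi₀ᵦ e^(−kᵦZ) ⇒ ln(phi₀ₐ/phi₀ᵦ) = (kₐ − kᵦ)·Z
Z = ln(0.47/0.7) / (0.31 − 0.45) = -0.3983 / -0.14 = 2.845 km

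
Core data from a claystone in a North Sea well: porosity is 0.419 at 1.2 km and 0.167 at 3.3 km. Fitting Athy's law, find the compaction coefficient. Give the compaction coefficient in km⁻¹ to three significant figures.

0.438 km⁻¹

Athy: φ(Z) = φ₀ e^(−cZ) ⇒ φ₁/φ₂ = e^{c(Z₂−Z₁)} ⇒ c = ln(φ₁/φ₂)/(Z₂−Z₁)
c = ln(0.419/0.167) / (3.3 − 1.2) = ln(2.509) / 2.1 = 0.9199 / 2.1 = 0.438 km⁻¹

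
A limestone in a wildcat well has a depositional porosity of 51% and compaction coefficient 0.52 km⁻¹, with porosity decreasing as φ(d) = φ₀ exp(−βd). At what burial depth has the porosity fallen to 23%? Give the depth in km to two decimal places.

1.53 km

Invert Athy's law: d = ln(φ₀/φ) / β
d = ln(0.51/0.23) / 0.52 = ln(2.217) / 0.52 = 0.7963 / 0.52 = 1.531 km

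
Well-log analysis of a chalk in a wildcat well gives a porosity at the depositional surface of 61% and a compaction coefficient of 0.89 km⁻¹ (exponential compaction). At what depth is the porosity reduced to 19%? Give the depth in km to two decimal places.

Invert Athy's law: Z = ln(phi₀/phi) / c
Z = ln(0.61/0.19) / 0.89 = ln(3.211) / 0.89 = 1.1664 / 0.89 = 1.311 km

1.31 km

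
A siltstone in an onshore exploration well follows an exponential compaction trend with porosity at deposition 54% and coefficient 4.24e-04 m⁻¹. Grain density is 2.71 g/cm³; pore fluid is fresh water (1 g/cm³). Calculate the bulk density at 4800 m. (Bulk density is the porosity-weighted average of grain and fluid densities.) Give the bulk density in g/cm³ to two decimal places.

2.59 g/cm³

Working in km (1 km = 1000 m; β in km⁻¹ = β in m⁻¹ × 1000):
Porosity at depth: φ = 0.54·exp(−0.424×4.8) = 0.54×0.1307 = 0.0706
Bulk density: ρ_b = (1−φ)ρ_g + φ·ρ_f = 0.9294×2.71 + 0.0706×1
       = 2.519 + 0.071 = 2.589 g/cm³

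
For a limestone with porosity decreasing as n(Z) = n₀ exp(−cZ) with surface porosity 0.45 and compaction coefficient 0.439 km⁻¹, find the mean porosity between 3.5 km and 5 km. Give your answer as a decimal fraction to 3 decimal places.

0.071

⟨n⟩ = (1/(Z₂−Z₁)) ∫ n₀ e^(−cZ) dZ = n₀·(e^(−c·Z₁) − e^(−c·Z₂)) / (c·(Z₂−Z₁))
e^(−0.439×3.5) = 0.2151; e^(−0.439×5) = 0.1114
⟨n⟩ = 0.45 × (0.2151 − 0.1114) / (0.439 × 1.5) = 0.45 × 0.1576 = 0.0709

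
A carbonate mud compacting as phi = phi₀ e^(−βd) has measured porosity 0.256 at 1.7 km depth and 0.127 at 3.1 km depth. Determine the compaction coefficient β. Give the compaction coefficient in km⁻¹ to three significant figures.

Athy: phi(d) = phi₀ e^(−βd) ⇒ phi₁/phi₂ = e^{β(d₂−d₁)} ⇒ β = ln(phi₁/phi₂)/(d₂−d₁)
β = ln(0.256/0.127) / (3.1 − 1.7) = ln(2.016) / 1.4 = 0.7010 / 1.4 = 0.5007 km⁻¹

0.501 km⁻¹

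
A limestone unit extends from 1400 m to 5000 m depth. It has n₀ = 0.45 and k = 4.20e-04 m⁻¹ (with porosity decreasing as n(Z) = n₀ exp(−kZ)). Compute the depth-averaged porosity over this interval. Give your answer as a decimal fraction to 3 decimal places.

Working in km (1 km = 1000 m; k in km⁻¹ = k in m⁻¹ × 1000):
⟨n⟩ = (1/(Z₂−Z₁)) ∫ n₀ e^(−kZ) dZ = n₀·(e^(−k·Z₁) − e^(−k·Z₂)) / (k·(Z₂−Z₁))
e^(−0.42×1.4) = 0.5554; e^(−0.42×5) = 0.1225
⟨n⟩ = 0.45 × (0.5554 − 0.1225) / (0.42 × 3.6) = 0.45 × 0.2864 = 0.1289

0.129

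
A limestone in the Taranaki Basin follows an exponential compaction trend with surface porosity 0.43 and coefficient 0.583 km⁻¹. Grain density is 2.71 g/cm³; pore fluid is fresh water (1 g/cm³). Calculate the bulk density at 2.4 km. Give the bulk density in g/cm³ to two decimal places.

Porosity at depth: n = 0.43·exp(−0.583×2.4) = 0.43×0.2468 = 0.1061
Bulk density: ρ_b = (1−n)ρ_g + n·ρ_f = 0.8939×2.71 + 0.1061×1
       = 2.422 + 0.106 = 2.529 g/cm³

2.53 g/cm³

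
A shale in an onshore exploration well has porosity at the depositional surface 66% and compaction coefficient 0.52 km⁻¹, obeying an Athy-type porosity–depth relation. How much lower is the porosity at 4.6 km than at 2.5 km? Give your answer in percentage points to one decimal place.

phi(2.5) = 0.66·e^(−0.52×2.5) = 0.1799
phi(4.6) = 0.66·e^(−0.52×4.6) = 0.0604
Δphi = 0.1799 − 0.0604 = 0.1195

12.0 percentage points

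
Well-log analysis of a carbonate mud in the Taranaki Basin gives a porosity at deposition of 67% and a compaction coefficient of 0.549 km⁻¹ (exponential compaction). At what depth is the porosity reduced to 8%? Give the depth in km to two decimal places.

3.87 km

Invert Athy's law: z = ln(phi₀/phi) / c
z = ln(0.67/0.08) / 0.549 = ln(8.375) / 0.549 = 2.1253 / 0.549 = 3.871 km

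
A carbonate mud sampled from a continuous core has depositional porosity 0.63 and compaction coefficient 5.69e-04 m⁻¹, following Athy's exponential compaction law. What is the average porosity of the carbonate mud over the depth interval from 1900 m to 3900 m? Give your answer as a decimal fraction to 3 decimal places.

0.128

Working in km (1 km = 1000 m; k in km⁻¹ = k in m⁻¹ × 1000):
⟨n⟩ = (1/(Z₂−Z₁)) ∫ n₀ e^(−kZ) dZ = n₀·(e^(−k·Z₁) − e^(−k·Z₂)) / (k·(Z₂−Z₁))
e^(−0.569×1.9) = 0.3392; e^(−0.569×3.9) = 0.1087
⟨n⟩ = 0.63 × (0.3392 − 0.1087) / (0.569 × 2) = 0.63 × 0.2026 = 0.1276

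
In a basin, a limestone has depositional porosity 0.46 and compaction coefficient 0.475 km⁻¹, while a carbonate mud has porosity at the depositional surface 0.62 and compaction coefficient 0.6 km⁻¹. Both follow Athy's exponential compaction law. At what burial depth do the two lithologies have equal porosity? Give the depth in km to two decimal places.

Set φ₀ₐ e^(−βₐz) = φ₀ᵦ e^(−βᵦz) ⇒ ln(φ₀ₐ/φ₀ᵦ) = (βₐ − βᵦ)·z
z = ln(0.46/0.62) / (0.475 − 0.6) = -0.2985 / -0.125 = 2.388 km

2.39 km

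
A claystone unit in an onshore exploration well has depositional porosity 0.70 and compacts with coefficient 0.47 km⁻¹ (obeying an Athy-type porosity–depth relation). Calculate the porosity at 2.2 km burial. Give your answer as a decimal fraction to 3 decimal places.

0.249

phi = phi₀·exp(−c·z) = 0.7 × exp(−0.47 × 2.2) = 0.7 × exp(−1.034)
  = 0.7 × 0.3556 = 0.2489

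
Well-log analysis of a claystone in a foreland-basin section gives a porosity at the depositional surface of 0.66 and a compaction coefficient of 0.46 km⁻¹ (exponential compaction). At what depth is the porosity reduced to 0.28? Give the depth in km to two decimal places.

Invert Athy's law: Z = ln(phi₀/phi) / k
Z = ln(0.66/0.28) / 0.46 = ln(2.357) / 0.46 = 0.8575 / 0.46 = 1.864 km

1.86 km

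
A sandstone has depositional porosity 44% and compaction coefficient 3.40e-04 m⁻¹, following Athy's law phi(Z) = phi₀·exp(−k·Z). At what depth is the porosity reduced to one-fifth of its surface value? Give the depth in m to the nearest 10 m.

4730 m

Working in km (1 km = 1000 m; k in km⁻¹ = k in m⁻¹ × 1000):
phi/phi₀ = 1/5 ⇒ exp(−k·Z) = 1/5 ⇒ Z = ln(5) / k
Z = 1.6094 / 0.34 = 4.734 km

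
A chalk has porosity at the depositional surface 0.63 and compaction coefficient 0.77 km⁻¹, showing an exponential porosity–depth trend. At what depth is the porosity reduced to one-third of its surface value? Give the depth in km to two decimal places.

phi/phi₀ = 1/3 ⇒ exp(−β·z) = 1/3 ⇒ z = ln(3) / β
z = 1.0986 / 0.77 = 1.427 km

1.43 km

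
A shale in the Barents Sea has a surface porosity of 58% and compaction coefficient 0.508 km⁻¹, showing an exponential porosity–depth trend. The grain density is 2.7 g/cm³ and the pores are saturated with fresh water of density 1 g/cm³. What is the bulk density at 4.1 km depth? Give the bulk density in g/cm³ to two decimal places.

Porosity at depth: φ = 0.58·exp(−0.508×4.1) = 0.58×0.1246 = 0.0723
Bulk density: ρ_b = (1−φ)ρ_g + φ·ρ_f = 0.9277×2.7 + 0.0723×1
       = 2.505 + 0.072 = 2.577 g/cm³

2.58 g/cm³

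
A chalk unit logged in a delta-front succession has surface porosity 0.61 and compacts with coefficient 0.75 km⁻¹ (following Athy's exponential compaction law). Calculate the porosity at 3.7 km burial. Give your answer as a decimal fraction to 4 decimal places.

0.0380

n = n₀·exp(−c·d) = 0.61 × exp(−0.75 × 3.7) = 0.61 × exp(−2.775)
  = 0.61 × 0.0623 = 0.0380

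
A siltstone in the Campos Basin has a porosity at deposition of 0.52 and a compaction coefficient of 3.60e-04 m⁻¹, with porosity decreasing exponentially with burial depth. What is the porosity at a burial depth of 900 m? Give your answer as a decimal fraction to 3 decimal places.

0.376

Working in km (1 km = 1000 m; β in km⁻¹ = β in m⁻¹ × 1000):
phi = phi₀·exp(−β·Z) = 0.52 × exp(−0.36 × 0.9) = 0.52 × exp(−0.324)
  = 0.52 × 0.7233 = 0.3761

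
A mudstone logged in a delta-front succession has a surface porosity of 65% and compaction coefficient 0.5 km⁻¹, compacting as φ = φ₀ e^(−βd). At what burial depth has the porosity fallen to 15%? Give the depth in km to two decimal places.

2.93 km

Invert Athy's law: d = ln(φ₀/φ) / β
d = ln(0.65/0.15) / 0.5 = ln(4.333) / 0.5 = 1.4663 / 0.5 = 2.933 km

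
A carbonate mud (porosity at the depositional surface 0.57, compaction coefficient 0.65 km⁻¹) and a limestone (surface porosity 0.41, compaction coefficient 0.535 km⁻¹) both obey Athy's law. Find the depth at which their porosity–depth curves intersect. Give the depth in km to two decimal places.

2.87 km

Set φ₀ₐ e^(−kₐd) = φ₀ᵦ e^(−kᵦd) ⇒ ln(φ₀ₐ/φ₀ᵦ) = (kₐ − kᵦ)·d
d = ln(0.57/0.41) / (0.65 − 0.535) = 0.3295 / 0.115 = 2.865 km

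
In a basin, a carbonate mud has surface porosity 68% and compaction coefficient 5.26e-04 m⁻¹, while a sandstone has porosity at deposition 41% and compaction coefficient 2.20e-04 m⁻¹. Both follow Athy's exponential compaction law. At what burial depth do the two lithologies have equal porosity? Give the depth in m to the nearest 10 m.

1650 m

Working in km (1 km = 1000 m; β in km⁻¹ = β in m⁻¹ × 1000):
Set φ₀ₐ e^(−βₐZ) = φ₀ᵦ e^(−βᵦZ) ⇒ ln(φ₀ₐ/φ₀ᵦ) = (βₐ − βᵦ)·Z
Z = ln(0.68/0.41) / (0.526 − 0.22) = 0.5059 / 0.306 = 1.653 km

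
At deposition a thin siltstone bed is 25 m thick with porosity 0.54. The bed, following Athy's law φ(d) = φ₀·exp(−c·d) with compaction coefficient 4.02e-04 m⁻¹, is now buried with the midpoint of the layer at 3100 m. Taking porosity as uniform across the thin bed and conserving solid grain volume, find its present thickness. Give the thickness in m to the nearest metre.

Working in km (1 km = 1000 m; c in km⁻¹ = c in m⁻¹ × 1000):
Porosity at 3.1 km: φ = 0.54·exp(−0.402×3.1) = 0.1553
Solid-volume conservation: h(1−φ) = h₀(1−φ₀) ⇒ h = h₀·(1−φ₀)/(1−φ)
h = 0.025 × (1 − 0.54)/(1 − 0.1553) = 0.025 × 0.5446 = 0.0136 km

14 m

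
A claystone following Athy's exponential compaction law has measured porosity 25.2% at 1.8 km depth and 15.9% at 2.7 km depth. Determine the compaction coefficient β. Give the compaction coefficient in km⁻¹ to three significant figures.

Athy: phi(d) = phi₀ e^(−βd) ⇒ phi₁/phi₂ = e^{β(d₂−d₁)} ⇒ β = ln(phi₁/phi₂)/(d₂−d₁)
β = ln(0.252/0.159) / (2.7 − 1.8) = ln(1.585) / 0.9 = 0.4605 / 0.9 = 0.5117 km⁻¹

0.512 km⁻¹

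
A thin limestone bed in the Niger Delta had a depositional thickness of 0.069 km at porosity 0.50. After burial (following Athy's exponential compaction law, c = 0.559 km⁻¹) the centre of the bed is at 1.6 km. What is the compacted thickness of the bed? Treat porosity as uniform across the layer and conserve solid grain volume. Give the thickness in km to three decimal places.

0.043 km

Porosity at 1.6 km: phi = 0.5·exp(−0.559×1.6) = 0.2044
Solid-volume conservation: h(1−phi) = h₀(1−phi₀) ⇒ h = h₀·(1−phi₀)/(1−phi)
h = 0.069 × (1 − 0.5)/(1 − 0.2044) = 0.069 × 0.6285 = 0.0434 km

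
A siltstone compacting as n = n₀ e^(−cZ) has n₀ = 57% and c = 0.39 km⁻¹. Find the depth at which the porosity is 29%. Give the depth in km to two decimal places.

Invert Athy's law: Z = ln(n₀/n) / c
Z = ln(0.57/0.29) / 0.39 = ln(1.966) / 0.39 = 0.6758 / 0.39 = 1.733 km

1.73 km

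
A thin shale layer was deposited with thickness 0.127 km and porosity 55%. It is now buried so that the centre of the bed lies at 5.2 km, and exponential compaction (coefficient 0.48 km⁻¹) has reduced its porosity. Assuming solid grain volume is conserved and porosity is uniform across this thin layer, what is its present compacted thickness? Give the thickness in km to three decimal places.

0.060 km

Porosity at 5.2 km: phi = 0.55·exp(−0.48×5.2) = 0.0453
Solid-volume conservation: h(1−phi) = h₀(1−phi₀) ⇒ h = h₀·(1−phi₀)/(1−phi)
h = 0.127 × (1 − 0.55)/(1 − 0.0453) = 0.127 × 0.4714 = 0.0599 km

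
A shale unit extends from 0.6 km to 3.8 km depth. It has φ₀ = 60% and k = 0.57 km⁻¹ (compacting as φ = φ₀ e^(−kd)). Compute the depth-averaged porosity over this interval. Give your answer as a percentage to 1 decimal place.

19.6%

⟨φ⟩ = (1/(d₂−d₁)) ∫ φ₀ e^(−kd) dd = φ₀·(e^(−k·d₁) − e^(−k·d₂)) / (k·(d₂−d₁))
e^(−0.57×0.6) = 0.7103; e^(−0.57×3.8) = 0.1146
⟨φ⟩ = 0.6 × (0.7103 − 0.1146) / (0.57 × 3.2) = 0.6 × 0.3266 = 0.1960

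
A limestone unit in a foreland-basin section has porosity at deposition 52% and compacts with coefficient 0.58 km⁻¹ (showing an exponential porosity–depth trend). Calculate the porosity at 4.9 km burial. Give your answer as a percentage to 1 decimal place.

3.0%

n = n₀·exp(−k·d) = 0.52 × exp(−0.58 × 4.9) = 0.52 × exp(−2.842)
  = 0.52 × 0.0583 = 0.0303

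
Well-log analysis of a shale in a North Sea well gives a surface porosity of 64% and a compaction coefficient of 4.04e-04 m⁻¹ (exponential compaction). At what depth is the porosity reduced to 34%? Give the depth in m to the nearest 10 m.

1570 m

Working in km (1 km = 1000 m; c in km⁻¹ = c in m⁻¹ × 1000):
Invert Athy's law: z = ln(φ₀/φ) / c
z = ln(0.64/0.34) / 0.404 = ln(1.882) / 0.404 = 0.6325 / 0.404 = 1.566 km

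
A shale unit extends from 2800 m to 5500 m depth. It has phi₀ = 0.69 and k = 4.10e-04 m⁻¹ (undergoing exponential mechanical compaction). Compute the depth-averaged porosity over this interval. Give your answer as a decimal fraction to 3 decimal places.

0.132

Working in km (1 km = 1000 m; k in km⁻¹ = k in m⁻¹ × 1000):
⟨phi⟩ = (1/(d₂−d₁)) ∫ phi₀ e^(−kd) dd = phi₀·(e^(−k·d₁) − e^(−k·d₂)) / (k·(d₂−d₁))
e^(−0.41×2.8) = 0.3173; e^(−0.41×5.5) = 0.1049
⟨phi⟩ = 0.69 × (0.3173 − 0.1049) / (0.41 × 2.7) = 0.69 × 0.1919 = 0.1324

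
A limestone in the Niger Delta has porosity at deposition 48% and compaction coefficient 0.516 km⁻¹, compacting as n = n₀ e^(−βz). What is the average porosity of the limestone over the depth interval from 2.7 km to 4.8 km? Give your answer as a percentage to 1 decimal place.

⟨n⟩ = (1/(z₂−z₁)) ∫ n₀ e^(−βz) dz = n₀·(e^(−β·z₁) − e^(−β·z₂)) / (β·(z₂−z₁))
e^(−0.516×2.7) = 0.2483; e^(−0.516×4.8) = 0.0840
⟨n⟩ = 0.48 × (0.2483 − 0.0840) / (0.516 × 2.1) = 0.48 × 0.1516 = 0.0728

7.3%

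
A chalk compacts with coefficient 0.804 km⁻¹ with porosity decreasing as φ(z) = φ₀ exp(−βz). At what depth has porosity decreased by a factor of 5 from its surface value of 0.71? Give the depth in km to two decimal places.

2.00 km

φ/φ₀ = 1/5 ⇒ exp(−β·z) = 1/5 ⇒ z = ln(5) / β
z = 1.6094 / 0.804 = 2.002 km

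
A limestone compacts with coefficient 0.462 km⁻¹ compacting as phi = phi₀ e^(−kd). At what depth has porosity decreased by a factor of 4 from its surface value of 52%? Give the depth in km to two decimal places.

3.00 km

phi/phi₀ = 1/4 ⇒ exp(−k·d) = 1/4 ⇒ d = ln(4) / k
d = 1.3863 / 0.462 = 3.001 km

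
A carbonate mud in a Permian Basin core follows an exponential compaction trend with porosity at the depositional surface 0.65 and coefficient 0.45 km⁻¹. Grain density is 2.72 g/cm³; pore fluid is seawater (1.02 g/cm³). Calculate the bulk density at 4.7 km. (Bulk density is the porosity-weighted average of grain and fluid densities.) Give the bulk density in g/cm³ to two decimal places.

2.59 g/cm³

Porosity at depth: n = 0.65·exp(−0.45×4.7) = 0.65×0.1206 = 0.0784
Bulk density: ρ_b = (1−n)ρ_g + n·ρ_f = 0.9216×2.72 + 0.0784×1.02
       = 2.507 + 0.080 = 2.587 g/cm³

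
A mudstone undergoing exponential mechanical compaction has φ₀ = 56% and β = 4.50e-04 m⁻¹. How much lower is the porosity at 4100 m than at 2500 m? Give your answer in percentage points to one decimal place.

9.3 percentage points

Working in km (1 km = 1000 m; β in km⁻¹ = β in m⁻¹ × 1000):
φ(2.5) = 0.56·e^(−0.45×2.5) = 0.1818
φ(4.1) = 0.56·e^(−0.45×4.1) = 0.0885
Δφ = 0.1818 − 0.0885 = 0.0933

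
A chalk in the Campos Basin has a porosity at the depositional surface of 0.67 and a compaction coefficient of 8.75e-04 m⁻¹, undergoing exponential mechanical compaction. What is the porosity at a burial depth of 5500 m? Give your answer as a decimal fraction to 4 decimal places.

Working in km (1 km = 1000 m; k in km⁻¹ = k in m⁻¹ × 1000):
n = n₀·exp(−k·Z) = 0.67 × exp(−0.875 × 5.5) = 0.67 × exp(−4.812)
  = 0.67 × 0.0081 = 0.0054

0.0054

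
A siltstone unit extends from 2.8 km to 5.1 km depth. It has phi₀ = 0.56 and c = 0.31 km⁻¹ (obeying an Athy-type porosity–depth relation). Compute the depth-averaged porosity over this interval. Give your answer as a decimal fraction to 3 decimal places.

0.168

⟨phi⟩ = (1/(d₂−d₁)) ∫ phi₀ e^(−cd) dd = phi₀·(e^(−c·d₁) − e^(−c·d₂)) / (c·(d₂−d₁))
e^(−0.31×2.8) = 0.4198; e^(−0.31×5.1) = 0.2058
⟨phi⟩ = 0.56 × (0.4198 − 0.2058) / (0.31 × 2.3) = 0.56 × 0.3002 = 0.1681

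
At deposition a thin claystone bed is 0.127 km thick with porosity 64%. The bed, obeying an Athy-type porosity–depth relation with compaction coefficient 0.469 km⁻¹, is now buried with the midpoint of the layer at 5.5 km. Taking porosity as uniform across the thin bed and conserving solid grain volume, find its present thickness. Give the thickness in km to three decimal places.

Porosity at 5.5 km: φ = 0.64·exp(−0.469×5.5) = 0.0485
Solid-volume conservation: h(1−φ) = h₀(1−φ₀) ⇒ h = h₀·(1−φ₀)/(1−φ)
h = 0.127 × (1 − 0.64)/(1 − 0.0485) = 0.127 × 0.3784 = 0.0481 km

0.048 km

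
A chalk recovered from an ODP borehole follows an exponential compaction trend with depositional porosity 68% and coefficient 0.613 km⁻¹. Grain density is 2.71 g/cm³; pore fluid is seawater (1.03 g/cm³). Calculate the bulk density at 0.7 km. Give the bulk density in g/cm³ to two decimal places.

Porosity at depth: phi = 0.68·exp(−0.613×0.7) = 0.68×0.6511 = 0.4427
Bulk density: ρ_b = (1−phi)ρ_g + phi·ρ_f = 0.5573×2.71 + 0.4427×1.03
       = 1.510 + 0.456 = 1.966 g/cm³

1.97 g/cm³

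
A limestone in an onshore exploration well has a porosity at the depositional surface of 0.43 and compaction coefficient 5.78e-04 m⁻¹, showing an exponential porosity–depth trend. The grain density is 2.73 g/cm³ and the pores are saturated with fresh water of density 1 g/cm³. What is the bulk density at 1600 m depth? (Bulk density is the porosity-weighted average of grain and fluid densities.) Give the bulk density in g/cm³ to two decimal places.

Working in km (1 km = 1000 m; c in km⁻¹ = c in m⁻¹ × 1000):
Porosity at depth: φ = 0.43·exp(−0.578×1.6) = 0.43×0.3966 = 0.1705
Bulk density: ρ_b = (1−φ)ρ_g + φ·ρ_f = 0.8295×2.73 + 0.1705×1
       = 2.264 + 0.171 = 2.435 g/cm³

2.43 g/cm³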